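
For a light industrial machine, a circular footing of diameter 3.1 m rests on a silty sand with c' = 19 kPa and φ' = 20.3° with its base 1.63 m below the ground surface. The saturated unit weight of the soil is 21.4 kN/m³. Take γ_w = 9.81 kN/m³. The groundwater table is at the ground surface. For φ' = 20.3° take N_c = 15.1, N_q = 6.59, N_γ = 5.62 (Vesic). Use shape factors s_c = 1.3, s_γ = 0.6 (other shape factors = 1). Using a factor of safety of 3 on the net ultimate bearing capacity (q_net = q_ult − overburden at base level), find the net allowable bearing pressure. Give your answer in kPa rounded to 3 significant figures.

q_all(net) ≈ 180 kPa

With the water table at the surface the whole profile is submerged: γ' = 21.4 − 9.81 = 11.59 kN/m³, so q = γ'·D_f = 18.892 kPa; the same γ' applies in the ½γBN_γ term.
q_ult = c·N_c·s_c + q·N_q + 0.5·γ·B·N_γ·s_γ
     = 19 × 15.1 × 1.3 + 18.892 × 6.59 + 0.5 × 11.59 × 3.1 × 5.62 × 0.6
     = 372.97 + 124.5 + 60.576 = 558.04 kPa.
q_net = 558.04 − 18.892 = 539.15 kPa.
q_all(net) = 539.15 / 3 = 179.72 kPa.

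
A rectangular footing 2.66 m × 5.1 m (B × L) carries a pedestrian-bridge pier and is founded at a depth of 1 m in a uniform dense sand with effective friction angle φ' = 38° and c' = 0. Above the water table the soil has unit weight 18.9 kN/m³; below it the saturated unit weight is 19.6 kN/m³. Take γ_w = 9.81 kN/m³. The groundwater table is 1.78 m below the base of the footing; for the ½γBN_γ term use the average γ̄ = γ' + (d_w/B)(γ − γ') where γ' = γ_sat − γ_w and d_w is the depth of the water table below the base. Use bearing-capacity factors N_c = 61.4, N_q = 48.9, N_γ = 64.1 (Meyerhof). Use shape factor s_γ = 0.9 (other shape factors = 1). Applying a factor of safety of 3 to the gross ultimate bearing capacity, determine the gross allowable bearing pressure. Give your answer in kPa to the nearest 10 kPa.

q_all ≈ 710 kPa

Overburden at base level: q = 18.9 × 1 = 18.9 kPa.
The water table is 1.78 m below the base (< B = 2.66 m), so the ½γBN_γ term uses γ̄ = γ' + (d_w/B)(γ − γ') = 9.79 + (1.78/2.66)(18.9 − 9.79) = 15.886 kN/m³.
Surcharge term q·N_q = 18.9 × 48.9 = 924.21 kPa; self-weight term 0.5·γ·B·N_γ·s_γ = 0.5 × 15.886 × 2.66 × 64.1 × 0.9 = 1218.9 kPa.
q_ult = 924.21 + 1218.9 = 2143.1 kPa.
q_all = q_ult / FS = 2143.1 / 3 = 714.37 kPa.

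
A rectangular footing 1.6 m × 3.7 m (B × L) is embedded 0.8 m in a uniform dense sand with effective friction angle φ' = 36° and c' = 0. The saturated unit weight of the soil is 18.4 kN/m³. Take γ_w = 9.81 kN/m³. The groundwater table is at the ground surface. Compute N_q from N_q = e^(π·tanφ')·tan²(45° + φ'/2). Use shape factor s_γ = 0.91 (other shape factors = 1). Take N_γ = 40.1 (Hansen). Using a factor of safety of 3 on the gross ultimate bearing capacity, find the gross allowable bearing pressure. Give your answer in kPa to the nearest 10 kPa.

q_all ≈ 170 kPa

N_q = e^(π·tan36°)·tan²(63°) = 37.75.
Water table at ground surface, so effective unit weight γ' = 18.4 − 9.81 = 8.59 kN/m³ is used throughout; overburden q = 8.59 × 0.8 = 6.872 kPa; the same γ' applies in the ½γBN_γ term.
Surcharge term q·N_q = 6.872 × 37.752 = 259.44 kPa; self-weight term 0.5·γ·B·N_γ·s_γ = 0.5 × 8.59 × 1.6 × 40.1 × 0.91 = 250.77 kPa.
q_ult = 259.44 + 250.77 = 510.2 kPa.
q_all = 510.2 / 3 = 170.07 kPa.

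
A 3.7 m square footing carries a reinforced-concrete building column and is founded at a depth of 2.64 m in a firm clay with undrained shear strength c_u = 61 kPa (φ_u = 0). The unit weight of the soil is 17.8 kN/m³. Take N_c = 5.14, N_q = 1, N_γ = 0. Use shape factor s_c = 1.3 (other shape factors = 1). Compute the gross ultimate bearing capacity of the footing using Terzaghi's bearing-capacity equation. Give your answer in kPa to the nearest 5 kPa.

Effective surcharge at the founding depth q = γ·D_f = 17.8 × 2.64 = 46.992 kPa.
q_ult = c·N_c·s_c + q·N_q
     = 61 × 5.14 × 1.3 + 46.992 × 1
     = 407.6 + 46.992 = 454.59 kPa.

q_ult ≈ 455 kPa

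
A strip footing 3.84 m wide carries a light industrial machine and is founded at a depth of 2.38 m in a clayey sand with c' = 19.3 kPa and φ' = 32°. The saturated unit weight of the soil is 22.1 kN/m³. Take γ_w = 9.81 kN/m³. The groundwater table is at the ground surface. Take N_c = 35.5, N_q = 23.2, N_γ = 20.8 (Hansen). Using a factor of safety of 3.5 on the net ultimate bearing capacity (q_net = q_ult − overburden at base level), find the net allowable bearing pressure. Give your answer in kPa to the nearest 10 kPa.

q_all(net) ≈ 520 kPa

With the water table at the surface the whole profile is submerged: γ' = 22.1 − 9.81 = 12.29 kN/m³, so q = γ'·D_f = 29.25 kPa; the same γ' applies in the ½γBN_γ term.
q_ult = c·N_c + q·N_q + 0.5·γ·B·N_γ
     = 19.3 × 35.5 + 29.25 × 23.2 + 0.5 × 12.29 × 3.84 × 20.8
     = 685.15 + 678.6 + 490.81 = 1854.6 kPa.
q_net = 1854.6 − 29.25 = 1825.3 kPa.
q_all(net) = 1825.3 / 3.5 = 521.52 kPa.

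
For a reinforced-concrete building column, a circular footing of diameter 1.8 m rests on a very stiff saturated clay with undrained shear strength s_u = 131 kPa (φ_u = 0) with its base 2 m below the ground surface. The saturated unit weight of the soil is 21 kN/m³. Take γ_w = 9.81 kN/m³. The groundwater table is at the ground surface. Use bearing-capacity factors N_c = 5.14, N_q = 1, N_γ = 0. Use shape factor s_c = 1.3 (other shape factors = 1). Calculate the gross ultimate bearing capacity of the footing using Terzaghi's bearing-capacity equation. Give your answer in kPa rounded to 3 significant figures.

γ' = 21 − 9.81 = 11.19 kN/m³ (submerged throughout). q = 11.19 × 2 = 22.38 kPa.
c·N_c·s_c = 131 × 5.14 × 1.3 = 875.34 kPa
q·N_q = 22.38 × 1 = 22.38 kPa
q_ult = 875.34 + 22.38 = 897.72 kPa.

q_ult ≈ 898 kPa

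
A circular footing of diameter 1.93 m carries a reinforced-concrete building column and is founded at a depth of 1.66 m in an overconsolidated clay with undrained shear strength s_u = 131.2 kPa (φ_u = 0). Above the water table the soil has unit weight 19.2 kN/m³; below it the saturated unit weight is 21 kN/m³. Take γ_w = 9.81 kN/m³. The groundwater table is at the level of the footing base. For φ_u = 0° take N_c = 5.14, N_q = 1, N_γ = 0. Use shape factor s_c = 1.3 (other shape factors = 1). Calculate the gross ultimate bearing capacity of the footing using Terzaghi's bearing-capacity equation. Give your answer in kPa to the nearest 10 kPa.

q = γ·D_f = 19.2 × 1.66 = 31.872 kPa.
c·N_c·s_c = 131.2 × 5.14 × 1.3 = 876.68 kPa
q·N_q = 31.872 × 1 = 31.872 kPa
q_ult = 876.68 + 31.872 = 908.55 kPa.

q_ult ≈ 910 kPa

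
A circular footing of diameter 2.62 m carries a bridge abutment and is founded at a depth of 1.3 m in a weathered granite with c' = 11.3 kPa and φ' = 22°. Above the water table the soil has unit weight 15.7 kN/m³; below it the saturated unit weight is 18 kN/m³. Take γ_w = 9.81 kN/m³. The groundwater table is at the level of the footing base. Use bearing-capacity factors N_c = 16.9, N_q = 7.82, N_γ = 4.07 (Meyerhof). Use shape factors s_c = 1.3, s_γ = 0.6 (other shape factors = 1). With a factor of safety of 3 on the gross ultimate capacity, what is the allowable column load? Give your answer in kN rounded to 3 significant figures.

Overburden at base level: q = 15.7 × 1.3 = 20.41 kPa.
Below the base the soil is submerged, so the ½γBN_γ term uses γ' = 18 − 9.81 = 8.19 kN/m³.
Cohesion term c·N_c·s_c = 11.3 × 16.9 × 1.3 = 248.26 kPa; surcharge term q·N_q = 20.41 × 7.82 = 159.61 kPa; self-weight term 0.5·γ·B·N_γ·s_γ = 0.5 × 8.19 × 2.62 × 4.07 × 0.6 = 26.2 kPa.
q_ult = 248.26 + 159.61 + 26.2 = 434.07 kPa.
Gross allowable pressure q_all = 434.07 / 3 = 144.69 kPa.
Footing area = 5.3913 m², so allowable column load = 144.69 × 5.3913 = 780.06 kN.

P_all ≈ 780 kN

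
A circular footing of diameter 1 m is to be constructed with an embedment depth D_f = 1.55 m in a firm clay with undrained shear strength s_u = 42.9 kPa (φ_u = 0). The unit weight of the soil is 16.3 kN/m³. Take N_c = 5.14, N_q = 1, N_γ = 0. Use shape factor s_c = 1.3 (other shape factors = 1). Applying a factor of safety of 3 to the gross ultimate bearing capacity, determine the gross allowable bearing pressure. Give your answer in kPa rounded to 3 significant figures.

Overburden at base level: q = 16.3 × 1.55 = 25.265 kPa.
Cohesion term c·N_c·s_c = 42.9 × 5.14 × 1.3 = 286.66 kPa; surcharge term q·N_q = 25.265 × 1 = 25.265 kPa.
q_ult = 286.66 + 25.265 = 311.92 kPa.
q_all = q_ult / FS = 311.92 / 3 = 103.97 kPa.

q_all ≈ 104 kPa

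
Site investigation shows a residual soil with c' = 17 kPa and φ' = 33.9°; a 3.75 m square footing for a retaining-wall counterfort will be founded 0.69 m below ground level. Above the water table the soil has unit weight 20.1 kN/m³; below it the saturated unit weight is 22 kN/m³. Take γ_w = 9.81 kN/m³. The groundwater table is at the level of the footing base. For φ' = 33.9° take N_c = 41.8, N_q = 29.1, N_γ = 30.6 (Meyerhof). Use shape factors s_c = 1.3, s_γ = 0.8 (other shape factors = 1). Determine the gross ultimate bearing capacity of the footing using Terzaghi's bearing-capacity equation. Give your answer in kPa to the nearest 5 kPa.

q_ult ≈ 1885 kPa

q = γ·D_f = 20.1 × 0.69 = 13.869 kPa.
For the ½γBN_γ term take γ' = 22 − 9.81 = 12.19 kN/m³ (soil below base is submerged).
c·N_c·s_c = 17 × 41.8 × 1.3 = 923.78 kPa
q·N_q = 13.869 × 29.1 = 403.59 kPa
0.5·γ·B·N_γ·s_γ = 0.5 × 12.19 × 3.75 × 30.6 × 0.8 = 559.52 kPa
q_ult = 923.78 + 403.59 + 559.52 = 1886.9 kPa.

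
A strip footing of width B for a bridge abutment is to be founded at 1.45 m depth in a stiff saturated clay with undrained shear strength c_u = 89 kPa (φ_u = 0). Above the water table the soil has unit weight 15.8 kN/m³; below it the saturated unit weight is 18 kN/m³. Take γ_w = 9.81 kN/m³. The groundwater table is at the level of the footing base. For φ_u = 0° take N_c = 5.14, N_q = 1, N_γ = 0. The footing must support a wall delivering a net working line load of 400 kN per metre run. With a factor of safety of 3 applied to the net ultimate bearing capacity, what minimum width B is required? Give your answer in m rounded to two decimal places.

B = 2.62 m

Effective surcharge at the founding depth q = γ·D_f = 15.8 × 1.45 = 22.91 kPa.
q_ult = c·N_c + q·N_q
     = 89 × 5.14 + 22.91 × 1
     = 457.46 + 22.91 = 480.37 kPa.
For φ = 0 the ½γBN_γ term vanishes, so q_ult is independent of B. q_net = 480.37 − 22.91 = 457.46 kPa; q_all(net) = 457.46/3 = 152.49 kPa.
Required width B = w / q_all(net) = 400 / 152.49 = 2.623 m.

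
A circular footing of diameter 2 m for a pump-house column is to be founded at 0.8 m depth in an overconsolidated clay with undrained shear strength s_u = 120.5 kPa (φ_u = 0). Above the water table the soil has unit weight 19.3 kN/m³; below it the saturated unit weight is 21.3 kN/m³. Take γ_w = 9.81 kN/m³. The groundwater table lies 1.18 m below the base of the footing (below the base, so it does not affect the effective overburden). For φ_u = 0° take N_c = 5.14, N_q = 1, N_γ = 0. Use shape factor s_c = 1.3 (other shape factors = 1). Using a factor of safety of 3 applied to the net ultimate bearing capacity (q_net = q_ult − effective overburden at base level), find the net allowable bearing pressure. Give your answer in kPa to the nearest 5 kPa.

Overburden at base level: q = 19.3 × 0.8 = 15.44 kPa.
Cohesion term c·N_c·s_c = 120.5 × 5.14 × 1.3 = 805.18 kPa; surcharge term q·N_q = 15.44 × 1 = 15.44 kPa.
q_ult = 805.18 + 15.44 = 820.62 kPa.
Net ultimate: q_net = 820.62 − 15.44 = 805.18 kPa.
q_all(net) = 805.18 / 3 = 268.39 kPa.

q_all(net) ≈ 270 kPa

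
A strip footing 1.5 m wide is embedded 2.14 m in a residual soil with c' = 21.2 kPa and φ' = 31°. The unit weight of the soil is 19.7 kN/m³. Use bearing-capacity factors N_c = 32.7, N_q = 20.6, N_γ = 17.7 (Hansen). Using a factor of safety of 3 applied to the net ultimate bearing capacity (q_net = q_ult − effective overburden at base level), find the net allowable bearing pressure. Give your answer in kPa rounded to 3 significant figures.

q = γ·D_f = 19.7 × 2.14 = 42.158 kPa.
c·N_c = 21.2 × 32.7 = 693.24 kPa
q·N_q = 42.158 × 20.6 = 868.45 kPa
0.5·γ·B·N_γ = 0.5 × 19.7 × 1.5 × 17.7 = 261.52 kPa
q_ult = 693.24 + 868.45 + 261.52 = 1823.2 kPa.
Net ultimate: q_net = 1823.2 − 42.158 = 1781.1 kPa.
q_all(net) = 1781.1 / 3 = 593.68 kPa.

q_all(net) ≈ 594 kPa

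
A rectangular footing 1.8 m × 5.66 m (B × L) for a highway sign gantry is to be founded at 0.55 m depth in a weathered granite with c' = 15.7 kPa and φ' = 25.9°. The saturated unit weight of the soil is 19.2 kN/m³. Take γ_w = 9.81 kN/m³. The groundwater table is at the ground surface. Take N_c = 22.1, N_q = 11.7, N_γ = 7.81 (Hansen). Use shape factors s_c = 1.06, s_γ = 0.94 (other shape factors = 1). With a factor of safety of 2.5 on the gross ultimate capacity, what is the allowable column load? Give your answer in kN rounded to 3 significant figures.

With the water table at the surface the whole profile is submerged: γ' = 19.2 − 9.81 = 9.39 kN/m³, so q = γ'·D_f = 5.1645 kPa; the same γ' applies in the ½γBN_γ term.
q_ult = c·N_c·s_c + q·N_q + 0.5·γ·B·N_γ·s_γ
     = 15.7 × 22.1 × 1.06 + 5.1645 × 11.7 + 0.5 × 9.39 × 1.8 × 7.81 × 0.94
     = 367.79 + 60.425 + 62.042 = 490.26 kPa.
Gross allowable pressure q_all = 490.26 / 2.5 = 196.1 kPa.
Footing area = 10.188 m², so allowable column load = 196.1 × 10.188 = 1997.9 kN.

P_all ≈ 2000 kN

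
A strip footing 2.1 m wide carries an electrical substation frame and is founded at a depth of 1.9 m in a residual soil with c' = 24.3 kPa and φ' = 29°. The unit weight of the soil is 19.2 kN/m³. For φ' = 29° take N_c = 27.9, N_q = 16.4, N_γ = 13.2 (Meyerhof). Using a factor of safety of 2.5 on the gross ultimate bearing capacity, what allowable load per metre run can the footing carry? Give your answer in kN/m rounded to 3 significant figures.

≈ 1300 kN/m

Overburden at base level: q = 19.2 × 1.9 = 36.48 kPa.
Cohesion term c·N_c = 24.3 × 27.9 = 677.97 kPa; surcharge term q·N_q = 36.48 × 16.4 = 598.27 kPa; self-weight term 0.5·γ·B·N_γ = 0.5 × 19.2 × 2.1 × 13.2 = 266.11 kPa.
q_ult = 677.97 + 598.27 + 266.11 = 1542.4 kPa.
Gross allowable pressure q_all = 1542.4 / 2.5 = 616.94 kPa.
Allowable wall load = q_all × B = 616.94 × 2.1 = 1295.6 kN per metre run.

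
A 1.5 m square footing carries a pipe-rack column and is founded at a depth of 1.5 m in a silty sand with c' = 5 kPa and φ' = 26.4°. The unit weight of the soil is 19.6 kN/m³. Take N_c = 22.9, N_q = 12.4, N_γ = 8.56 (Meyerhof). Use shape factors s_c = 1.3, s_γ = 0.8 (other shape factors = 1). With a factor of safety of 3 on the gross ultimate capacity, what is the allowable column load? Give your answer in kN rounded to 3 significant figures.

Effective surcharge at the founding depth q = γ·D_f = 19.6 × 1.5 = 29.4 kPa.
q_ult = c·N_c·s_c + q·N_q + 0.5·γ·B·N_γ·s_γ
     = 5 × 22.9 × 1.3 + 29.4 × 12.4 + 0.5 × 19.6 × 1.5 × 8.56 × 0.8
     = 148.85 + 364.56 + 100.67 = 614.08 kPa.
Gross allowable pressure q_all = 614.08 / 3 = 204.69 kPa.
Footing area = 2.25 m², so allowable column load = 204.69 × 2.25 = 460.56 kN.

P_all ≈ 461 kN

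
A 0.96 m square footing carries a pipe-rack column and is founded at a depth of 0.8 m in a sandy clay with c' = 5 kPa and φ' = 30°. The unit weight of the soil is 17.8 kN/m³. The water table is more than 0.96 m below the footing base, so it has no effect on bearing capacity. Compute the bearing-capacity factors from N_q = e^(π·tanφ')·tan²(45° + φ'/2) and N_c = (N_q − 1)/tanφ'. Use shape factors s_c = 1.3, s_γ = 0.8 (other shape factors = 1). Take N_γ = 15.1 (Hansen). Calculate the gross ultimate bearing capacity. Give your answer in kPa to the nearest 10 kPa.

q_ult ≈ 560 kPa

tan30° = 0.5774, so N_q = e^(π×0.5774)·tan²(60°) = 6.134 × 3.0 = 18.4.
N_c = (18.4 − 1)/tan30° = 30.14.
Overburden at base level: q = 17.8 × 0.8 = 14.24 kPa.
Cohesion term c·N_c·s_c = 5 × 30.14 × 1.3 = 195.91 kPa; surcharge term q·N_q = 14.24 × 18.401 = 262.03 kPa; self-weight term 0.5·γ·B·N_γ·s_γ = 0.5 × 17.8 × 0.96 × 15.1 × 0.8 = 103.21 kPa.
q_ult = 195.91 + 262.03 + 103.21 = 561.15 kPa.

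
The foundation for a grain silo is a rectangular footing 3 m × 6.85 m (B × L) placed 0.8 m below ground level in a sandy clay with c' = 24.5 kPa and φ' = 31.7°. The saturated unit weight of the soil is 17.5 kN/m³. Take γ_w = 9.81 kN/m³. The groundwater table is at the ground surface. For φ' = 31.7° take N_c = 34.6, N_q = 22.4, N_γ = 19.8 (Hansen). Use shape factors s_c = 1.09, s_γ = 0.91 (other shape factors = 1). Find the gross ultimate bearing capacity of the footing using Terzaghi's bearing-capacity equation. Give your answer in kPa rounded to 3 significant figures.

γ' = 17.5 − 9.81 = 7.69 kN/m³ (submerged throughout). q = 7.69 × 0.8 = 6.152 kPa; the same γ' applies in the ½γBN_γ term.
c·N_c·s_c = 24.5 × 34.6 × 1.09 = 923.99 kPa
q·N_q = 6.152 × 22.4 = 137.8 kPa
0.5·γ·B·N_γ·s_γ = 0.5 × 7.69 × 3 × 19.8 × 0.91 = 207.84 kPa
q_ult = 923.99 + 137.8 + 207.84 = 1269.6 kPa.

q_ult ≈ 1270 kPa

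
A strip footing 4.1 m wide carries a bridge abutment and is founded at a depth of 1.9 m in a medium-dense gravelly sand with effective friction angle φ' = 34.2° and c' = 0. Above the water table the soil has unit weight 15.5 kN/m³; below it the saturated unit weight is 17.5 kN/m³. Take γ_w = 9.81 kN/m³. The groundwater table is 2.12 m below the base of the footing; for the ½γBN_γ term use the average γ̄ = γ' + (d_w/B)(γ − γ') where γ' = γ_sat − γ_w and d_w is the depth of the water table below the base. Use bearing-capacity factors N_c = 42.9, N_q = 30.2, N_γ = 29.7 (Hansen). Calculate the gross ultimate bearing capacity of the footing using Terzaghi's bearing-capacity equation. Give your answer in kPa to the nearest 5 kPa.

q = γ·D_f = 15.5 × 1.9 = 29.45 kPa.
γ' = 7.69 kN/m³; averaging over the depth B below the base, γ̄ = γ' + (d_w/B)(γ − γ') = 11.728 kN/m³.
q·N_q = 29.45 × 30.2 = 889.39 kPa
0.5·γ·B·N_γ = 0.5 × 11.728 × 4.1 × 29.7 = 714.08 kPa
q_ult = 889.39 + 714.08 = 1603.5 kPa.

q_ult ≈ 1605 kPa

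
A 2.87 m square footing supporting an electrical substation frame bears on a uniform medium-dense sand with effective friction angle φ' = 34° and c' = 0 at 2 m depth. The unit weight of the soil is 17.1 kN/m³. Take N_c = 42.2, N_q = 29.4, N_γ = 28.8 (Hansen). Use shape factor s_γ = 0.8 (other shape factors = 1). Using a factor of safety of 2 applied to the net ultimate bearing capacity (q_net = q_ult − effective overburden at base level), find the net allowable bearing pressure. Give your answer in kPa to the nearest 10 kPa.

q = γ·D_f = 17.1 × 2 = 34.2 kPa.
q·N_q = 34.2 × 29.4 = 1005.5 kPa
0.5·γ·B·N_γ·s_γ = 0.5 × 17.1 × 2.87 × 28.8 × 0.8 = 565.37 kPa
q_ult = 1005.5 + 565.37 = 1570.8 kPa.
Net ultimate: q_net = 1570.8 − 34.2 = 1536.6 kPa.
q_all(net) = 1536.6 / 2 = 768.32 kPa.

q_all(net) ≈ 770 kPa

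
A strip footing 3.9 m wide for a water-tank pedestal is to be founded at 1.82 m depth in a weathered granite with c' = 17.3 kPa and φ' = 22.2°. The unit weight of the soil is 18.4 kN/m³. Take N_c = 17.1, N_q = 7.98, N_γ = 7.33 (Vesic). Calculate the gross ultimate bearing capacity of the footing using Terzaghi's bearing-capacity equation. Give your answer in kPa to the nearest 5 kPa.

Overburden at base level: q = 18.4 × 1.82 = 33.488 kPa.
Cohesion term c·N_c = 17.3 × 17.1 = 295.83 kPa; surcharge term q·N_q = 33.488 × 7.98 = 267.23 kPa; self-weight term 0.5·γ·B·N_γ = 0.5 × 18.4 × 3.9 × 7.33 = 263 kPa.
q_ult = 295.83 + 267.23 + 263 = 826.06 kPa.

q_ult ≈ 825 kPa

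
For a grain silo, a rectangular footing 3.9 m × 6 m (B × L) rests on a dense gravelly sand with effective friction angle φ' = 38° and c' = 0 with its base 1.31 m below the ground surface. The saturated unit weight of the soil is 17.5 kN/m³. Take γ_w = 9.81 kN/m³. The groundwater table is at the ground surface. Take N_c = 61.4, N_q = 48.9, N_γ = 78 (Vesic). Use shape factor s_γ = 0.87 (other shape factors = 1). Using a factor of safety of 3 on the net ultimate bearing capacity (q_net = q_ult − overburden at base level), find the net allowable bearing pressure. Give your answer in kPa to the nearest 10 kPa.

γ' = 17.5 − 9.81 = 7.69 kN/m³ (submerged throughout). q = 7.69 × 1.31 = 10.074 kPa; the same γ' applies in the ½γBN_γ term.
q·N_q = 10.074 × 48.9 = 492.61 kPa
0.5·γ·B·N_γ·s_γ = 0.5 × 7.69 × 3.9 × 78 × 0.87 = 1017.6 kPa
q_ult = 492.61 + 1017.6 = 1510.2 kPa.
q_net = 1510.2 − 10.074 = 1500.1 kPa.
q_all(net) = 1500.1 / 3 = 500.04 kPa.

q_all(net) ≈ 500 kPa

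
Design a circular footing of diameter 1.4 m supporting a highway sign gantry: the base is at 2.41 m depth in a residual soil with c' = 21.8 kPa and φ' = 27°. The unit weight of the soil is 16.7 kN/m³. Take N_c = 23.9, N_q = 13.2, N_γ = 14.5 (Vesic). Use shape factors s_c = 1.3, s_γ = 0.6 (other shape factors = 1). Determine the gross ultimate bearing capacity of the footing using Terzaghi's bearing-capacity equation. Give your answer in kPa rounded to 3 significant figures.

Effective surcharge at the founding depth q = γ·D_f = 16.7 × 2.41 = 40.247 kPa.
q_ult = c·N_c·s_c + q·N_q + 0.5·γ·B·N_γ·s_γ
     = 21.8 × 23.9 × 1.3 + 40.247 × 13.2 + 0.5 × 16.7 × 1.4 × 14.5 × 0.6
     = 677.33 + 531.26 + 101.7 = 1310.3 kPa.

q_ult ≈ 1310 kPa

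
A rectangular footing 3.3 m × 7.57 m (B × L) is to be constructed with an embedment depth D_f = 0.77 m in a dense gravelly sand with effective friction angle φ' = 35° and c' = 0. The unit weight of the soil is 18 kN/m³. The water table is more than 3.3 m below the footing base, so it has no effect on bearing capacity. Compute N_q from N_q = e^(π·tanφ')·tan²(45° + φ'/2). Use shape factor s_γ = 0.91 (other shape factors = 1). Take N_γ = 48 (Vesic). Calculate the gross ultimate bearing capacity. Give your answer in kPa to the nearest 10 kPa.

tan35° = 0.7002, so N_q = e^(π×0.7002)·tan²(62.5°) = 9.023 × 3.69 = 33.3.
Overburden at base level: q = 18 × 0.77 = 13.86 kPa.
Surcharge term q·N_q = 13.86 × 33.296 = 461.48 kPa; self-weight term 0.5·γ·B·N_γ·s_γ = 0.5 × 18 × 3.3 × 48 × 0.91 = 1297.3 kPa.
q_ult = 461.48 + 1297.3 = 1758.8 kPa.

q_ult ≈ 1760 kPa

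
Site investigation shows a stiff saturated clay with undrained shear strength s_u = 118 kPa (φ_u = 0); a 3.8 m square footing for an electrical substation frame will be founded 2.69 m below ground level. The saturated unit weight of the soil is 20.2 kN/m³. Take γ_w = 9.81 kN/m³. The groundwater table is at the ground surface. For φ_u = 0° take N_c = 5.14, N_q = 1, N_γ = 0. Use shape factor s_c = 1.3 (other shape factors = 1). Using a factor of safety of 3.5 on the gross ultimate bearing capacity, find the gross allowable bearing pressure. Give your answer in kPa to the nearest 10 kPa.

With the water table at the surface the whole profile is submerged: γ' = 20.2 − 9.81 = 10.39 kN/m³, so q = γ'·D_f = 27.949 kPa.
q_ult = c·N_c·s_c + q·N_q
     = 118 × 5.14 × 1.3 + 27.949 × 1
     = 788.48 + 27.949 = 816.43 kPa.
q_all = 816.43 / 3.5 = 233.26 kPa.

q_all ≈ 230 kPa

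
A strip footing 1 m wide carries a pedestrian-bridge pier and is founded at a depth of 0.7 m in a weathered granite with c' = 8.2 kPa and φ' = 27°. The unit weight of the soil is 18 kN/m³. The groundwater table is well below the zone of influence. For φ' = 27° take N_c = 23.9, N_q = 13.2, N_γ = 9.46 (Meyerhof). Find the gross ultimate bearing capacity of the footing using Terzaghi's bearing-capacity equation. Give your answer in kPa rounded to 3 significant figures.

q = γ·D_f = 18 × 0.7 = 12.6 kPa.
c·N_c = 8.2 × 23.9 = 195.98 kPa
q·N_q = 12.6 × 13.2 = 166.32 kPa
0.5·γ·B·N_γ = 0.5 × 18 × 1 × 9.46 = 85.14 kPa
q_ult = 195.98 + 166.32 + 85.14 = 447.44 kPa.

q_ult ≈ 447 kPa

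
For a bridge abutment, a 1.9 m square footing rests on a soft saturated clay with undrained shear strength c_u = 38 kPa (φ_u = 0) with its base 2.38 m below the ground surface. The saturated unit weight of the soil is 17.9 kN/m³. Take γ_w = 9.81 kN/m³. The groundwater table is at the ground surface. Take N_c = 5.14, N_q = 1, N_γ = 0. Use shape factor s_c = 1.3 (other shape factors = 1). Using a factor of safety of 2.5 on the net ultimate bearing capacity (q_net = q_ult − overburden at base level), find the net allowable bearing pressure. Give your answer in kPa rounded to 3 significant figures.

Water table at ground surface, so effective unit weight γ' = 17.9 − 9.81 = 8.09 kN/m³ is used throughout; overburden q = 8.09 × 2.38 = 19.254 kPa.
Cohesion term c·N_c·s_c = 38 × 5.14 × 1.3 = 253.92 kPa; surcharge term q·N_q = 19.254 × 1 = 19.254 kPa.
q_ult = 253.92 + 19.254 = 273.17 kPa.
q_net = 273.17 − 19.254 = 253.92 kPa.
q_all(net) = 253.92 / 2.5 = 101.57 kPa.

q_all(net) ≈ 102 kPa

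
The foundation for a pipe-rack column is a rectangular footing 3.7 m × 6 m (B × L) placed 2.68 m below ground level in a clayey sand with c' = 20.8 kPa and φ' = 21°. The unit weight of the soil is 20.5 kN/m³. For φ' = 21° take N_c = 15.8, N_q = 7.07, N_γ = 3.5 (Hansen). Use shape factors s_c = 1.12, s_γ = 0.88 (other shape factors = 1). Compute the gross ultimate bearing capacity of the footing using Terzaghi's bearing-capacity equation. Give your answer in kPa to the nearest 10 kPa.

q_ult ≈ 870 kPa

q = γ·D_f = 20.5 × 2.68 = 54.94 kPa.
c·N_c·s_c = 20.8 × 15.8 × 1.12 = 368.08 kPa
q·N_q = 54.94 × 7.07 = 388.43 kPa
0.5·γ·B·N_γ·s_γ = 0.5 × 20.5 × 3.7 × 3.5 × 0.88 = 116.81 kPa
q_ult = 368.08 + 388.43 + 116.81 = 873.31 kPa.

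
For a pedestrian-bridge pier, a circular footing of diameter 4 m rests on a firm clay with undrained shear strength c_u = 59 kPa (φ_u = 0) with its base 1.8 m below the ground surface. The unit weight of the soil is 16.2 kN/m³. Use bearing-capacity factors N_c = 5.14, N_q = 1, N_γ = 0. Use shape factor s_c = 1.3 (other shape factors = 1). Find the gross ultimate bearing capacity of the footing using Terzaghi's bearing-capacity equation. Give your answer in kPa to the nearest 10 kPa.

q_ult ≈ 420 kPa

Effective surcharge at the founding depth q = γ·D_f = 16.2 × 1.8 = 29.16 kPa.
q_ult = c·N_c·s_c + q·N_q
     = 59 × 5.14 × 1.3 + 29.16 × 1
     = 394.24 + 29.16 = 423.4 kPa.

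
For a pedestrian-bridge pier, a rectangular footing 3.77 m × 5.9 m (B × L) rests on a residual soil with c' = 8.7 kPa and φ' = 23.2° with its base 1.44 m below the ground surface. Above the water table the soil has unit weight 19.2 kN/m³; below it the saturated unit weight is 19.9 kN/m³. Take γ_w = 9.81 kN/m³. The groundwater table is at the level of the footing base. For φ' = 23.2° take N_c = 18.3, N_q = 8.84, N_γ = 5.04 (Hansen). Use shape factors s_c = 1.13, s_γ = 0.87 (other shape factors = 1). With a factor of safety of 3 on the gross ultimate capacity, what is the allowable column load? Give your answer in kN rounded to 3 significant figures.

P_all ≈ 3760 kN

q = γ·D_f = 19.2 × 1.44 = 27.648 kPa.
For the ½γBN_γ term take γ' = 19.9 − 9.81 = 10.09 kN/m³ (soil below base is submerged).
c·N_c·s_c = 8.7 × 18.3 × 1.13 = 179.91 kPa
q·N_q = 27.648 × 8.84 = 244.41 kPa
0.5·γ·B·N_γ·s_γ = 0.5 × 10.09 × 3.77 × 5.04 × 0.87 = 83.397 kPa
q_ult = 179.91 + 244.41 + 83.397 = 507.71 kPa.
Gross allowable pressure q_all = 507.71 / 3 = 169.24 kPa.
Footing area = 22.243 m², so allowable column load = 169.24 × 22.243 = 3764.4 kN.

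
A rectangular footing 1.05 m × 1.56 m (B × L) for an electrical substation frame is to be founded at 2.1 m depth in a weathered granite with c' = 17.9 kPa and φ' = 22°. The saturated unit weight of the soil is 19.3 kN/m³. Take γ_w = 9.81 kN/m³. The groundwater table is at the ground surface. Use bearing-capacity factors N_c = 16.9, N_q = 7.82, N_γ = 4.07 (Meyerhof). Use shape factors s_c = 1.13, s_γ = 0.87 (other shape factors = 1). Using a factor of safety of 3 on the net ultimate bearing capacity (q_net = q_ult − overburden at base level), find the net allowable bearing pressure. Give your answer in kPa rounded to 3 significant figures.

γ' = 19.3 − 9.81 = 9.49 kN/m³ (submerged throughout). q = 9.49 × 2.1 = 19.929 kPa; the same γ' applies in the ½γBN_γ term.
c·N_c·s_c = 17.9 × 16.9 × 1.13 = 341.84 kPa
q·N_q = 19.929 × 7.82 = 155.84 kPa
0.5·γ·B·N_γ·s_γ = 0.5 × 9.49 × 1.05 × 4.07 × 0.87 = 17.642 kPa
q_ult = 341.84 + 155.84 + 17.642 = 515.32 kPa.
q_net = 515.32 − 19.929 = 495.39 kPa.
q_all(net) = 495.39 / 3 = 165.13 kPa.

q_all(net) ≈ 165 kPa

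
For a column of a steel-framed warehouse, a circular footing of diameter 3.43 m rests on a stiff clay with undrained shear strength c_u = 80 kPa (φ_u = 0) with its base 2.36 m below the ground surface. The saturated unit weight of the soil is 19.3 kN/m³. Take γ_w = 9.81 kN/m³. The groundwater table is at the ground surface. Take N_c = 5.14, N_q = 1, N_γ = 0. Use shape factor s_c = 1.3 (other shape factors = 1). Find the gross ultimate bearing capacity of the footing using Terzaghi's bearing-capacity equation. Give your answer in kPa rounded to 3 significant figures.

q_ult ≈ 557 kPa

Water table at ground surface, so effective unit weight γ' = 19.3 − 9.81 = 9.49 kN/m³ is used throughout; overburden q = 9.49 × 2.36 = 22.396 kPa.
Cohesion term c·N_c·s_c = 80 × 5.14 × 1.3 = 534.56 kPa; surcharge term q·N_q = 22.396 × 1 = 22.396 kPa.
q_ult = 534.56 + 22.396 = 556.96 kPa.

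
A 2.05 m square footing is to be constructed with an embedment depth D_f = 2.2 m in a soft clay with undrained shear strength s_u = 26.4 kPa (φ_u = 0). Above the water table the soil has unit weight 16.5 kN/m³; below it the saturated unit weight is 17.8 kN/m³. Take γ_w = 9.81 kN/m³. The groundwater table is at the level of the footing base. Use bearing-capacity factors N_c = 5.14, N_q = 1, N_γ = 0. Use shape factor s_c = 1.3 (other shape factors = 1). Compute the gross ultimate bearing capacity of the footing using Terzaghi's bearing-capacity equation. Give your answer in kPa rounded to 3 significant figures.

Overburden at base level: q = 16.5 × 2.2 = 36.3 kPa.
Cohesion term c·N_c·s_c = 26.4 × 5.14 × 1.3 = 176.4 kPa; surcharge term q·N_q = 36.3 × 1 = 36.3 kPa.
q_ult = 176.4 + 36.3 = 212.7 kPa.

q_ult ≈ 213 kPa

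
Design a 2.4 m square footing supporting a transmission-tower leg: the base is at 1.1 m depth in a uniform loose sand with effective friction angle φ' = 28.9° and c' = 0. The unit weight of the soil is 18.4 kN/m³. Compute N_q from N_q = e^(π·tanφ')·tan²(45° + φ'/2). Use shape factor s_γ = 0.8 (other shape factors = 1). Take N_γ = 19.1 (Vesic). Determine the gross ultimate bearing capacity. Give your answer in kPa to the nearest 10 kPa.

tan28.9° = 0.552, so N_q = e^(π×0.552)·tan²(59.45°) = 5.665 × 2.871 = 16.26.
q = γ·D_f = 18.4 × 1.1 = 20.24 kPa.
q·N_q = 20.24 × 16.261 = 329.12 kPa
0.5·γ·B·N_γ·s_γ = 0.5 × 18.4 × 2.4 × 19.1 × 0.8 = 337.38 kPa
q_ult = 329.12 + 337.38 = 666.5 kPa.

q_ult ≈ 670 kPa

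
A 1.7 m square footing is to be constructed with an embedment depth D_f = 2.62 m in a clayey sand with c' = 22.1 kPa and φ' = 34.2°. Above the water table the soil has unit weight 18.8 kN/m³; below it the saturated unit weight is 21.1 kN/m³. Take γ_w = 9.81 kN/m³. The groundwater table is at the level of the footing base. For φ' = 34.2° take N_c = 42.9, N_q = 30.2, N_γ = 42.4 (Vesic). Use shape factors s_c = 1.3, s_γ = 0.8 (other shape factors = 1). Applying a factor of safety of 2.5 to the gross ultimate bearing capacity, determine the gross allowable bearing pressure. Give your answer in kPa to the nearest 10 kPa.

q = γ·D_f = 18.8 × 2.62 = 49.256 kPa.
For the ½γBN_γ term take γ' = 21.1 − 9.81 = 11.29 kN/m³ (soil below base is submerged).
c·N_c·s_c = 22.1 × 42.9 × 1.3 = 1232.5 kPa
q·N_q = 49.256 × 30.2 = 1487.5 kPa
0.5·γ·B·N_γ·s_γ = 0.5 × 11.29 × 1.7 × 42.4 × 0.8 = 325.51 kPa
q_ult = 1232.5 + 1487.5 + 325.51 = 3045.6 kPa.
q_all = q_ult / FS = 3045.6 / 2.5 = 1218.2 kPa.

q_all ≈ 1220 kPa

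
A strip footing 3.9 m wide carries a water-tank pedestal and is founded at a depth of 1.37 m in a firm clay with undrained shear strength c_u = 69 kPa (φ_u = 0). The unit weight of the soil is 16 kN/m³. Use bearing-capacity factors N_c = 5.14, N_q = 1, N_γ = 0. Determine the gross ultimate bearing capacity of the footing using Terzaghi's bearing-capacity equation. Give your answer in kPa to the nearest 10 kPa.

q = γ·D_f = 16 × 1.37 = 21.92 kPa.
c·N_c = 69 × 5.14 = 354.66 kPa
q·N_q = 21.92 × 1 = 21.92 kPa
q_ult = 354.66 + 21.92 = 376.58 kPa.

q_ult ≈ 380 kPa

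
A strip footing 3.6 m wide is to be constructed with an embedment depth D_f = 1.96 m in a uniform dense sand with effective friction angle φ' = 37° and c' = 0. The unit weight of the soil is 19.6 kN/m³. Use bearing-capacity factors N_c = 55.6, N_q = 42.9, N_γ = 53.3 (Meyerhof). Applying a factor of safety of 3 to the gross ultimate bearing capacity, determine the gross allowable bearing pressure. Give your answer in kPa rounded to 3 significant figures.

q_all ≈ 1180 kPa

Overburden at base level: q = 19.6 × 1.96 = 38.416 kPa.
Surcharge term q·N_q = 38.416 × 42.9 = 1648 kPa; self-weight term 0.5·γ·B·N_γ = 0.5 × 19.6 × 3.6 × 53.3 = 1880.4 kPa.
q_ult = 1648 + 1880.4 = 3528.5 kPa.
q_all = q_ult / FS = 3528.5 / 3 = 1176.2 kPa.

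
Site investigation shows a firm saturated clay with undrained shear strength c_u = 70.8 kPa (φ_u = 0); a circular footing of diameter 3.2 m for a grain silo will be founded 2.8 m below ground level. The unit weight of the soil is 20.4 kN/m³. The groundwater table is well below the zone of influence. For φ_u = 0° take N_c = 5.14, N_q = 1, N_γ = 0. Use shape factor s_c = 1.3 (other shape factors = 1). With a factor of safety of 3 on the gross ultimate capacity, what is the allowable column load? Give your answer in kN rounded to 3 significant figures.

P_all ≈ 1420 kN

q = γ·D_f = 20.4 × 2.8 = 57.12 kPa.
c·N_c·s_c = 70.8 × 5.14 × 1.3 = 473.09 kPa
q·N_q = 57.12 × 1 = 57.12 kPa
q_ult = 473.09 + 57.12 = 530.21 kPa.
Gross allowable pressure q_all = 530.21 / 3 = 176.74 kPa.
Footing area = 8.0425 m², so allowable column load = 176.74 × 8.0425 = 1421.4 kN.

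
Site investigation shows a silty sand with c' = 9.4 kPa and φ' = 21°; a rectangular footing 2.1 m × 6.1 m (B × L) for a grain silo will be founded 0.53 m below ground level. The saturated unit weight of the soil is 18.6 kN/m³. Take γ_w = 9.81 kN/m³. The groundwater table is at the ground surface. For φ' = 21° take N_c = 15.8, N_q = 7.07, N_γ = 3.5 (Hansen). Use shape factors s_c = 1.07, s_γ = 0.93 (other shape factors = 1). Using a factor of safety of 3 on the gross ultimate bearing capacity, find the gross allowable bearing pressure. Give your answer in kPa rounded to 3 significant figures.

q_all ≈ 74 kPa

With the water table at the surface the whole profile is submerged: γ' = 18.6 − 9.81 = 8.79 kN/m³, so q = γ'·D_f = 4.6587 kPa; the same γ' applies in the ½γBN_γ term.
q_ult = c·N_c·s_c + q·N_q + 0.5·γ·B·N_γ·s_γ
     = 9.4 × 15.8 × 1.07 + 4.6587 × 7.07 + 0.5 × 8.79 × 2.1 × 3.5 × 0.93
     = 158.92 + 32.937 + 30.042 = 221.9 kPa.
q_all = 221.9 / 3 = 73.965 kPa.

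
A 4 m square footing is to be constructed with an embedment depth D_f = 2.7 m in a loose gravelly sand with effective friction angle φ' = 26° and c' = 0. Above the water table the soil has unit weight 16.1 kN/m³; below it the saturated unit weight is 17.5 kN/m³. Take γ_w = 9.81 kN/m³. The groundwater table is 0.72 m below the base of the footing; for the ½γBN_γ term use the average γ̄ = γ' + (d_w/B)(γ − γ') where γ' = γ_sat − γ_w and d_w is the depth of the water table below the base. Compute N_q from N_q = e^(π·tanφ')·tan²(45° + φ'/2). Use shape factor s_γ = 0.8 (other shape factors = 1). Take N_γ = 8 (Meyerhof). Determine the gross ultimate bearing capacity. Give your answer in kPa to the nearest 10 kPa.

q_ult ≈ 630 kPa

tan26° = 0.4877, so N_q = e^(π×0.4877)·tan²(58°) = 4.629 × 2.561 = 11.85.
q = γ·D_f = 16.1 × 2.7 = 43.47 kPa.
γ' = 7.69 kN/m³; averaging over the depth B below the base, γ̄ = γ' + (d_w/B)(γ − γ') = 9.2038 kN/m³.
q·N_q = 43.47 × 11.854 = 515.3 kPa
0.5·γ·B·N_γ·s_γ = 0.5 × 9.2038 × 4 × 8 × 0.8 = 117.81 kPa
q_ult = 515.3 + 117.81 = 633.11 kPa.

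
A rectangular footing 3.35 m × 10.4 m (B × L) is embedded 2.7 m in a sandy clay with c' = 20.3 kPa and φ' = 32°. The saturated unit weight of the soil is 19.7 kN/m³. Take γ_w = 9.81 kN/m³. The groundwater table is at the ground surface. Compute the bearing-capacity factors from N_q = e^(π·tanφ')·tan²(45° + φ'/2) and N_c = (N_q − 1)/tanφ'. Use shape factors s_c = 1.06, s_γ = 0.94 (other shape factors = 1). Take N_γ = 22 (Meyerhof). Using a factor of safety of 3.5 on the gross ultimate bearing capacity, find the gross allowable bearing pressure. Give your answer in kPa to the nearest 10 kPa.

N_q = e^(π·tan32°)·tan²(61°) = 23.18; N_c = (N_q − 1)/tanφ' = 35.49.
With the water table at the surface the whole profile is submerged: γ' = 19.7 − 9.81 = 9.89 kN/m³, so q = γ'·D_f = 26.703 kPa; the same γ' applies in the ½γBN_γ term.
q_ult = c·N_c·s_c + q·N_q + 0.5·γ·B·N_γ·s_γ
     = 20.3 × 35.49 × 1.06 + 26.703 × 23.177 + 0.5 × 9.89 × 3.35 × 22 × 0.94
     = 763.68 + 618.89 + 342.58 = 1725.1 kPa.
q_all = 1725.1 / 3.5 = 492.9 kPa.

q_all ≈ 490 kPa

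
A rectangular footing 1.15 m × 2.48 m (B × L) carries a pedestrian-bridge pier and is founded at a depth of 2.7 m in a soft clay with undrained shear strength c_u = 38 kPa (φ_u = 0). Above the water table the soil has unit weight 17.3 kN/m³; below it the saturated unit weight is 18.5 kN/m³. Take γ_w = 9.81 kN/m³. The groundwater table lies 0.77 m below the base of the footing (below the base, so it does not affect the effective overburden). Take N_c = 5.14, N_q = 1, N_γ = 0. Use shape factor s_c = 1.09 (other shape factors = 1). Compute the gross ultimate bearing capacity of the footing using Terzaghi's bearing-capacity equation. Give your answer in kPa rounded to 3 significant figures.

Overburden at base level: q = 17.3 × 2.7 = 46.71 kPa.
Cohesion term c·N_c·s_c = 38 × 5.14 × 1.09 = 212.9 kPa; surcharge term q·N_q = 46.71 × 1 = 46.71 kPa.
q_ult = 212.9 + 46.71 = 259.61 kPa.

q_ult ≈ 260 kPa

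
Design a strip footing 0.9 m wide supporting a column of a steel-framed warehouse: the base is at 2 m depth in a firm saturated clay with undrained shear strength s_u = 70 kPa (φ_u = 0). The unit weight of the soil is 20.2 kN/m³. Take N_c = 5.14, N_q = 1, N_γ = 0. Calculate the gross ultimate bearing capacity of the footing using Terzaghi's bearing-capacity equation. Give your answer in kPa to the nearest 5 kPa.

q = γ·D_f = 20.2 × 2 = 40.4 kPa.
c·N_c = 70 × 5.14 = 359.8 kPa
q·N_q = 40.4 × 1 = 40.4 kPa
q_ult = 359.8 + 40.4 = 400.2 kPa.

q_ult ≈ 400 kPa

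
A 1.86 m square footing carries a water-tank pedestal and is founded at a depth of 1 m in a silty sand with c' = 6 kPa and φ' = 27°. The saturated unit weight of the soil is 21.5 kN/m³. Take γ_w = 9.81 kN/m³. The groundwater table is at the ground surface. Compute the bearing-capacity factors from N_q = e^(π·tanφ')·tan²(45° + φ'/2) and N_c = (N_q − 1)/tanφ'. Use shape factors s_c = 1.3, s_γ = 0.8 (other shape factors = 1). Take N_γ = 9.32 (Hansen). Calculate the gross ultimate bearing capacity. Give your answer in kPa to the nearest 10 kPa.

q_ult ≈ 420 kPa

tan27° = 0.5095, so N_q = e^(π×0.5095)·tan²(58.5°) = 4.957 × 2.663 = 13.2.
N_c = (13.2 − 1)/tan27° = 23.94.
With the water table at the surface the whole profile is submerged: γ' = 21.5 − 9.81 = 11.69 kN/m³, so q = γ'·D_f = 11.69 kPa; the same γ' applies in the ½γBN_γ term.
q_ult = c·N_c·s_c + q·N_q + 0.5·γ·B·N_γ·s_γ
     = 6 × 23.942 × 1.3 + 11.69 × 13.199 + 0.5 × 11.69 × 1.86 × 9.32 × 0.8
     = 186.75 + 154.3 + 81.059 = 422.11 kPa.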